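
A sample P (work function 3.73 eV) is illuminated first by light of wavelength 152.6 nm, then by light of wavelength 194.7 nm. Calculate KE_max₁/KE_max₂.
1.6660

Using Einstein's equation: KE_max = hc/λ - φ

For λ₁ = 152.6 nm:
E₁ = hc/λ₁ = 8.1248 eV
KE₁ = E₁ - φ = 8.1248 - 3.73 = 4.3948 eV

For λ₂ = 194.7 nm:
E₂ = hc/λ₂ = 6.3680 eV
KE₂ = E₂ - φ = 6.3680 - 3.73 = 2.6380 eV

Ratio: KE₁/KE₂ = 4.3948/2.6380 = 1.6660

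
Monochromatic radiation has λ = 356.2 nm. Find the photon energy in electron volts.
3.4807 eV

Using E = hf = hc/λ:

E = hc/λ = (6.626×10⁻³⁴ J·s)(3×10⁸ m/s) / (356.2×10⁻⁹ m)
E = 3.4807 eV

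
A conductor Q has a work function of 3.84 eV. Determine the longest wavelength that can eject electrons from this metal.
322.88 nm

The threshold wavelength is when the photon energy equals the work function:
hc/λ₀ = φ

Solving for λ₀:
λ₀ = hc/φ = (6.626×10⁻³⁴ J·s)(3×10⁸ m/s) / (3.84 eV × 1.602×10⁻¹⁹ J/eV)
λ₀ = 322.88 nm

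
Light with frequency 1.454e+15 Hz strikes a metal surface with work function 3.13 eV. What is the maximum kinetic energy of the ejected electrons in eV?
2.8833 eV

Using Einstein's photoelectric equation: KE_max = hf - φ

First, calculate the photon energy:
E_photon = hf = (6.626×10⁻³⁴ J·s)(1.454e+15 Hz)
E_photon = 6.0133 eV

Then, the maximum kinetic energy:
KE_max = E_photon - φ = 6.0133 eV - 3.13 eV = 2.8833 eV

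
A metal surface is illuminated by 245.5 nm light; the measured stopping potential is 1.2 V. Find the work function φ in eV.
3.85 eV

The stopping potential gives the maximum kinetic energy: KE_max = eV_s = 1.2 eV

From Einstein's photoelectric equation: KE_max = hc/λ - φ
Rearranging: φ = hc/λ - KE_max

Calculate photon energy:
E_photon = hc/λ = (6.626×10⁻³⁴ J·s)(3×10⁸ m/s) / (245.5×10⁻⁹ m) = 5.0503 eV

Therefore:
φ = 5.0503 - 1.2 = 3.85 eV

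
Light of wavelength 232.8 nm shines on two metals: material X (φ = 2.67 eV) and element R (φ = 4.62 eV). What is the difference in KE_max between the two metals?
1.9500 eV

Using KE_max = hc/λ - φ for each metal:

Photon energy: E = hc/λ = 5.3258 eV

For material X (φ₁ = 2.67 eV):
KE₁ = E - φ₁ = 5.3258 - 2.67 = 2.6558 eV

For element R (φ₂ = 4.62 eV):
KE₂ = E - φ₂ = 5.3258 - 4.62 = 0.7058 eV

Difference:
ΔKE = KE₁ - KE₂ = 2.6558 - 0.7058 = 1.9500 eV

Note: The difference equals the difference in work functions: 4.62 - 2.67 = 1.95 eV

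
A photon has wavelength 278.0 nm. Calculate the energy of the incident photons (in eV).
4.4599 eV

Using E = hf = hc/λ:

E = hc/λ = (6.626×10⁻³⁴ J·s)(3×10⁸ m/s) / (278.0×10⁻⁹ m)
E = 4.4599 eV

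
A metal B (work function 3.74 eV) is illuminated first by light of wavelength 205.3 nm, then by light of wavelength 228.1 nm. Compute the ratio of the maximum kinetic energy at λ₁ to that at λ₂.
1.3560

Using Einstein's equation: KE_max = hc/λ - φ

For λ₁ = 205.3 nm:
E₁ = hc/λ₁ = 6.0392 eV
KE₁ = E₁ - φ = 6.0392 - 3.74 = 2.2992 eV

For λ₂ = 228.1 nm:
E₂ = hc/λ₂ = 5.4355 eV
KE₂ = E₂ - φ = 5.4355 - 3.74 = 1.6955 eV

Ratio: KE₁/KE₂ = 2.2992/1.6955 = 1.3560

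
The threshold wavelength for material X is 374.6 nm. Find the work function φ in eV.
3.31 eV

At the threshold wavelength, photon energy equals work function:
φ = hc/λ₀

Calculating:
φ = (6.626×10⁻³⁴ J·s)(3×10⁸ m/s) / (374.6×10⁻⁹ m)
φ = 3.31 eV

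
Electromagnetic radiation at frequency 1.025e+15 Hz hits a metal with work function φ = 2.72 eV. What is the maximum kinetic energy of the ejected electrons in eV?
1.5191 eV

Using Einstein's photoelectric equation: KE_max = hf - φ

First, calculate the photon energy:
E_photon = hf = (6.626×10⁻³⁴ J·s)(1.025e+15 Hz)
E_photon = 4.2391 eV

Then, the maximum kinetic energy:
KE_max = E_photon - φ = 4.2391 eV - 2.72 eV = 1.5191 eV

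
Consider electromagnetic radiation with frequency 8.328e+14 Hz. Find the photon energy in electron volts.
3.4442 eV

Using E = hf:

E = hf = (6.626×10⁻³⁴ J·s)(8.328e+14 Hz)
E = 3.4442 eV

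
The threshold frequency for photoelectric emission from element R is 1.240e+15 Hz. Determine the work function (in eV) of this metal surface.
5.13 eV

At the threshold frequency, photon energy equals work function:
φ = hf₀

Calculating:
φ = (6.626×10⁻³⁴ J·s)(1.240e+15 Hz)
φ = 5.13 eV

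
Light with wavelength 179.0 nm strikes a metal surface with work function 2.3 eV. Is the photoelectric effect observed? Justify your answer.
Yes

For photoemission, the photon energy must exceed the work function.

Photon energy: E = hc/λ = 6.9265 eV
Work function: φ = 2.3 eV

Since E_photon (6.9265 eV) > φ (2.3 eV), photoemission WILL occur.
The threshold wavelength is λ₀ = hc/φ = 539.1 nm.
Since 179.0 nm < 539.1 nm, the light has sufficient energy.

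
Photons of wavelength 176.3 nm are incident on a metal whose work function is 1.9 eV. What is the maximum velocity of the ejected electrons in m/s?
1.3437e+06 m/s

First, find the maximum kinetic energy:
E_photon = hc/λ = 7.0326 eV
KE_max = E_photon - φ = 7.0326 - 1.9 = 5.1326 eV

Convert to Joules: KE_max = 5.1326 × 1.602×10⁻¹⁹ J = 8.2233e-19 J

Then use KE = ½mv² to find velocity:
v = √(2·KE/m) = √(2 × 8.2233e-19 J / 9.109e-31 kg)
v = 1.3437e+06 m/s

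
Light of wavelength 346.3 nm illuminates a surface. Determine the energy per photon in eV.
3.5803 eV

Using E = hf = hc/λ:

E = hc/λ = (6.626×10⁻³⁴ J·s)(3×10⁸ m/s) / (346.3×10⁻⁹ m)
E = 3.5803 eV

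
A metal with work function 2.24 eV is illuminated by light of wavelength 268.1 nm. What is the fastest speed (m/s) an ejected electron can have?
9.1586e+05 m/s

First, find the maximum kinetic energy:
E_photon = hc/λ = 4.6246 eV
KE_max = E_photon - φ = 4.6246 - 2.24 = 2.3846 eV

Convert to Joules: KE_max = 2.3846 × 1.602×10⁻¹⁹ J = 3.8205e-19 J

Then use KE = ½mv² to find velocity:
v = √(2·KE/m) = √(2 × 3.8205e-19 J / 9.109e-31 kg)
v = 9.1586e+05 m/s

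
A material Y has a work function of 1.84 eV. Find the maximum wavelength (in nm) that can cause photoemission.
673.83 nm

The threshold wavelength is when the photon energy equals the work function:
hc/λ₀ = φ

Solving for λ₀:
λ₀ = hc/φ = (6.626×10⁻³⁴ J·s)(3×10⁸ m/s) / (1.84 eV × 1.602×10⁻¹⁹ J/eV)
λ₀ = 673.83 nm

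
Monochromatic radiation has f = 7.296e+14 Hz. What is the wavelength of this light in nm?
410.90 nm

Using the wave equation: c = fλ

Solving for wavelength:
λ = c/f = (3×10⁸ m/s) / (7.296e+14 Hz)
λ = 410.90 nm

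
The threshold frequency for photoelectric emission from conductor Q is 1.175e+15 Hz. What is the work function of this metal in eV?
4.86 eV

At the threshold frequency, photon energy equals work function:
φ = hf₀

Calculating:
φ = (6.626×10⁻³⁴ J·s)(1.175e+15 Hz)
φ = 4.86 eV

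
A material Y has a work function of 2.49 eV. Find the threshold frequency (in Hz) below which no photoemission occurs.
6.0208e+14 Hz

The threshold frequency is when the photon energy equals the work function:
hf₀ = φ

Solving for f₀:
f₀ = φ/h = (2.49 eV × 1.602×10⁻¹⁹ J/eV) / (6.626×10⁻³⁴ J·s)
f₀ = 6.0208e+14 Hz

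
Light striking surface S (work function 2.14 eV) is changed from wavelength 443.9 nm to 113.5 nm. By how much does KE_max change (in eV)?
8.1307 eV

Using Einstein's equation: KE_max = hc/λ - φ

For λ₁ = 443.9 nm:
KE₁ = hc/λ₁ - φ = 2.7931 - 2.14 = 0.6531 eV

For λ₂ = 113.5 nm:
KE₂ = hc/λ₂ - φ = 10.9237 - 2.14 = 8.7837 eV

Change in KE:
ΔKE = KE₂ - KE₁ = 8.7837 - 0.6531 = 8.1307 eV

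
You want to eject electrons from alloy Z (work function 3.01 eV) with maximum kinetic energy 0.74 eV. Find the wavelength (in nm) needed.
330.62 nm

From Einstein's equation: KE_max = hc/λ - φ

Rearranging for λ:
hc/λ = KE_max + φ
λ = hc/(KE_max + φ)

Required photon energy:
E_photon = KE_max + φ = 0.74 + 3.01 = 3.75 eV

Required wavelength:
λ = hc/E_photon = (6.626×10⁻³⁴)(3×10⁸) / (3.75 × 1.602×10⁻¹⁹)
λ = 330.62 nm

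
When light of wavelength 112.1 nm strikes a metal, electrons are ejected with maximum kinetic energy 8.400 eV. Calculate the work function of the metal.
2.66 eV

From Einstein's photoelectric equation: KE_max = hf - φ = hc/λ - φ

Rearranging for φ:
φ = hc/λ - KE_max

Calculate photon energy:
E_photon = hc/λ = 11.0601 eV

Therefore:
φ = 11.0601 - 8.400 = 2.66 eV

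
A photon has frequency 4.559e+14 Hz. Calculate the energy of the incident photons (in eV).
1.8855 eV

Using E = hf:

E = hf = (6.626×10⁻³⁴ J·s)(4.559e+14 Hz)
E = 1.8855 eV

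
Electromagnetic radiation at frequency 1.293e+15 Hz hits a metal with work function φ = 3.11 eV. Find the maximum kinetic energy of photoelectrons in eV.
2.2374 eV

Using Einstein's photoelectric equation: KE_max = hf - φ

First, calculate the photon energy:
E_photon = hf = (6.626×10⁻³⁴ J·s)(1.293e+15 Hz)
E_photon = 5.3474 eV

Then, the maximum kinetic energy:
KE_max = E_photon - φ = 5.3474 eV - 3.11 eV = 2.2374 eV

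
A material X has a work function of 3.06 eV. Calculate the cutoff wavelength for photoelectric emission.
405.18 nm

The threshold wavelength is when the photon energy equals the work function:
hc/λ₀ = φ

Solving for λ₀:
λ₀ = hc/φ = (6.626×10⁻³⁴ J·s)(3×10⁸ m/s) / (3.06 eV × 1.602×10⁻¹⁹ J/eV)
λ₀ = 405.18 nm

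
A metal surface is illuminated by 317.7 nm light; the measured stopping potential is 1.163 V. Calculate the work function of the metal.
2.74 eV

The stopping potential gives the maximum kinetic energy: KE_max = eV_s = 1.163 eV

From Einstein's photoelectric equation: KE_max = hc/λ - φ
Rearranging: φ = hc/λ - KE_max

Calculate photon energy:
E_photon = hc/λ = (6.626×10⁻³⁴ J·s)(3×10⁸ m/s) / (317.7×10⁻⁹ m) = 3.9026 eV

Therefore:
φ = 3.9026 - 1.163 = 2.74 eV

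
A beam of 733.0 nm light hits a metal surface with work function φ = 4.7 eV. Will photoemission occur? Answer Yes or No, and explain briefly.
No

For photoemission, the photon energy must exceed the work function.

Photon energy: E = hc/λ = 1.6915 eV
Work function: φ = 4.7 eV

Since E_photon (1.6915 eV) < φ (4.7 eV), photoemission will NOT occur.
The threshold wavelength is λ₀ = hc/φ = 263.8 nm.
Since 733.0 nm > 263.8 nm, the photons lack sufficient energy.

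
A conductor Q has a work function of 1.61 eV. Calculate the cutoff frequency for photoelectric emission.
3.8930e+14 Hz

The threshold frequency is when the photon energy equals the work function:
hf₀ = φ

Solving for f₀:
f₀ = φ/h = (1.61 eV × 1.602×10⁻¹⁹ J/eV) / (6.626×10⁻³⁴ J·s)
f₀ = 3.8930e+14 Hz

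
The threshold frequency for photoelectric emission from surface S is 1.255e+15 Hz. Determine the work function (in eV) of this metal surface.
5.19 eV

At the threshold frequency, photon energy equals work function:
φ = hf₀

Calculating:
φ = (6.626×10⁻³⁴ J·s)(1.255e+15 Hz)
φ = 5.19 eV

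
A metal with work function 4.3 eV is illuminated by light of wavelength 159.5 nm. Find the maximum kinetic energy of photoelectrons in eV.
3.4733 eV

Using Einstein's photoelectric equation: KE_max = hf - φ = hc/λ - φ

First, calculate the photon energy:
E_photon = hc/λ = (6.626×10⁻³⁴ J·s)(3×10⁸ m/s) / (159.5×10⁻⁹ m)
E_photon = 7.7733 eV

Then, the maximum kinetic energy:
KE_max = E_photon - φ = 7.7733 eV - 4.3 eV = 3.4733 eV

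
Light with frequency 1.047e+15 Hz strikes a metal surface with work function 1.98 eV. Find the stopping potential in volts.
2.3500 V

The stopping potential V_s satisfies: eV_s = KE_max

First, find KE_max using Einstein's equation:
E_photon = hf = (6.626×10⁻³⁴ J·s)(1.047e+15 Hz) = 4.3300 eV
KE_max = E_photon - φ = 4.3300 - 1.98 = 2.3500 eV

Since eV_s = KE_max:
V_s = KE_max/e = 2.3500 V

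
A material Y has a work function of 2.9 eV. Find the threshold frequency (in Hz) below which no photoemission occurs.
7.0122e+14 Hz

The threshold frequency is when the photon energy equals the work function:
hf₀ = φ

Solving for f₀:
f₀ = φ/h = (2.9 eV × 1.602×10⁻¹⁹ J/eV) / (6.626×10⁻³⁴ J·s)
f₀ = 7.0122e+14 Hz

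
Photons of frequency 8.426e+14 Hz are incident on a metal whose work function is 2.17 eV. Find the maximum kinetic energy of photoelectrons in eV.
1.3147 eV

Using Einstein's photoelectric equation: KE_max = hf - φ

First, calculate the photon energy:
E_photon = hf = (6.626×10⁻³⁴ J·s)(8.426e+14 Hz)
E_photon = 3.4847 eV

Then, the maximum kinetic energy:
KE_max = E_photon - φ = 3.4847 eV - 2.17 eV = 1.3147 eV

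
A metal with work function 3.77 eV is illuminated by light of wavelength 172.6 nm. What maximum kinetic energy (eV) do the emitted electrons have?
3.4133 eV

Using Einstein's photoelectric equation: KE_max = hf - φ = hc/λ - φ

First, calculate the photon energy:
E_photon = hc/λ = (6.626×10⁻³⁴ J·s)(3×10⁸ m/s) / (172.6×10⁻⁹ m)
E_photon = 7.1833 eV

Then, the maximum kinetic energy:
KE_max = E_photon - φ = 7.1833 eV - 3.77 eV = 3.4133 eV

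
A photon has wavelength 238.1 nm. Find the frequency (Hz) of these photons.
1.2591e+15 Hz

Using the wave equation: c = fλ

Solving for frequency:
f = c/λ = (3×10⁸ m/s) / (238.1×10⁻⁹ m)
f = 1.2591e+15 Hz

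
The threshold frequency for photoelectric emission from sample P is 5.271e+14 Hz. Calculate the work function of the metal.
2.18 eV

At the threshold frequency, photon energy equals work function:
φ = hf₀

Calculating:
φ = (6.626×10⁻³⁴ J·s)(5.271e+14 Hz)
φ = 2.18 eV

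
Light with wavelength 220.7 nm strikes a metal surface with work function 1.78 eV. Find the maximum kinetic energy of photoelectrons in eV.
3.8378 eV

Using Einstein's photoelectric equation: KE_max = hf - φ = hc/λ - φ

First, calculate the photon energy:
E_photon = hc/λ = (6.626×10⁻³⁴ J·s)(3×10⁸ m/s) / (220.7×10⁻⁹ m)
E_photon = 5.6178 eV

Then, the maximum kinetic energy:
KE_max = E_photon - φ = 5.6178 eV - 1.78 eV = 3.8378 eV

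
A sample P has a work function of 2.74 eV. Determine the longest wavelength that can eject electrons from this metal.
452.50 nm

The threshold wavelength is when the photon energy equals the work function:
hc/λ₀ = φ

Solving for λ₀:
λ₀ = hc/φ = (6.626×10⁻³⁴ J·s)(3×10⁸ m/s) / (2.74 eV × 1.602×10⁻¹⁹ J/eV)
λ₀ = 452.50 nm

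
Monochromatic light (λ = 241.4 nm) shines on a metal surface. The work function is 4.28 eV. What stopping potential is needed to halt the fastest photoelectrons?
0.8560 V

The stopping potential V_s satisfies: eV_s = KE_max

First, find KE_max using Einstein's equation:
E_photon = hc/λ = 5.1360 eV
KE_max = E_photon - φ = 5.1360 - 4.28 = 0.8560 eV

Since eV_s = KE_max:
V_s = KE_max/e = 0.8560 V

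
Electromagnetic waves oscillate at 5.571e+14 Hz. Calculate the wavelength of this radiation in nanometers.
538.13 nm

Using the wave equation: c = fλ

Solving for wavelength:
λ = c/f = (3×10⁸ m/s) / (5.571e+14 Hz)
λ = 538.13 nm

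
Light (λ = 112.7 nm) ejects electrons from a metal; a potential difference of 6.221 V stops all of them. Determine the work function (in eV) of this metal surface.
4.78 eV

The stopping potential gives the maximum kinetic energy: KE_max = eV_s = 6.221 eV

From Einstein's photoelectric equation: KE_max = hc/λ - φ
Rearranging: φ = hc/λ - KE_max

Calculate photon energy:
E_photon = hc/λ = (6.626×10⁻³⁴ J·s)(3×10⁸ m/s) / (112.7×10⁻⁹ m) = 11.0013 eV

Therefore:
φ = 11.0013 - 6.221 = 4.78 eV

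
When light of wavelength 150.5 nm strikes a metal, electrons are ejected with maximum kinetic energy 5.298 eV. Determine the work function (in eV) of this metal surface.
2.94 eV

From Einstein's photoelectric equation: KE_max = hf - φ = hc/λ - φ

Rearranging for φ:
φ = hc/λ - KE_max

Calculate photon energy:
E_photon = hc/λ = 8.2382 eV

Therefore:
φ = 8.2382 - 5.298 = 2.94 eV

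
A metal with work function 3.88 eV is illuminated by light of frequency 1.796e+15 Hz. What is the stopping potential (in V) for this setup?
3.5477 V

The stopping potential V_s satisfies: eV_s = KE_max

First, find KE_max using Einstein's equation:
E_photon = hf = (6.626×10⁻³⁴ J·s)(1.796e+15 Hz) = 7.4277 eV
KE_max = E_photon - φ = 7.4277 - 3.88 = 3.5477 eV

Since eV_s = KE_max:
V_s = KE_max/e = 3.5477 V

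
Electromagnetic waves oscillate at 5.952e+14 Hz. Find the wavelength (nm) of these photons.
503.68 nm

Using the wave equation: c = fλ

Solving for wavelength:
λ = c/f = (3×10⁸ m/s) / (5.952e+14 Hz)
λ = 503.68 nm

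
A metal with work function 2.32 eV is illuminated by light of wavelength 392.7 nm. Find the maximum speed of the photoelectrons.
5.4268e+05 m/s

First, find the maximum kinetic energy:
E_photon = hc/λ = 3.1572 eV
KE_max = E_photon - φ = 3.1572 - 2.32 = 0.8372 eV

Convert to Joules: KE_max = 0.8372 × 1.602×10⁻¹⁹ J = 1.3414e-19 J

Then use KE = ½mv² to find velocity:
v = √(2·KE/m) = √(2 × 1.3414e-19 J / 9.109e-31 kg)
v = 5.4268e+05 m/s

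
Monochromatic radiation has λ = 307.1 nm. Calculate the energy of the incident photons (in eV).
4.0373 eV

Using E = hf = hc/λ:

E = hc/λ = (6.626×10⁻³⁴ J·s)(3×10⁸ m/s) / (307.1×10⁻⁹ m)
E = 4.0373 eV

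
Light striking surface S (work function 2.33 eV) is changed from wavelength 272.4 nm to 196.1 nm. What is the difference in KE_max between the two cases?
1.7709 eV

Using Einstein's equation: KE_max = hc/λ - φ

For λ₁ = 272.4 nm:
KE₁ = hc/λ₁ - φ = 4.5515 - 2.33 = 2.2215 eV

For λ₂ = 196.1 nm:
KE₂ = hc/λ₂ - φ = 6.3225 - 2.33 = 3.9925 eV

Change in KE:
ΔKE = KE₂ - KE₁ = 3.9925 - 2.2215 = 1.7709 eV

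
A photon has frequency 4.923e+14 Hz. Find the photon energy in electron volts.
2.0360 eV

Using E = hf:

E = hf = (6.626×10⁻³⁴ J·s)(4.923e+14 Hz)
E = 2.0360 eV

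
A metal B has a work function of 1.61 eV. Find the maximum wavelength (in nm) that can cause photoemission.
770.09 nm

The threshold wavelength is when the photon energy equals the work function:
hc/λ₀ = φ

Solving for λ₀:
λ₀ = hc/φ = (6.626×10⁻³⁴ J·s)(3×10⁸ m/s) / (1.61 eV × 1.602×10⁻¹⁹ J/eV)
λ₀ = 770.09 nm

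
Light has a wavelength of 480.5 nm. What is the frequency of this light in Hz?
6.2392e+14 Hz

Using the wave equation: c = fλ

Solving for frequency:
f = c/λ = (3×10⁸ m/s) / (480.5×10⁻⁹ m)
f = 6.2392e+14 Hz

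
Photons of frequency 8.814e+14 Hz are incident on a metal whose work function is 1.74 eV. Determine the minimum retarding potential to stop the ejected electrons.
1.9052 V

The stopping potential V_s satisfies: eV_s = KE_max

First, find KE_max using Einstein's equation:
E_photon = hf = (6.626×10⁻³⁴ J·s)(8.814e+14 Hz) = 3.6452 eV
KE_max = E_photon - φ = 3.6452 - 1.74 = 1.9052 eV

Since eV_s = KE_max:
V_s = KE_max/e = 1.9052 V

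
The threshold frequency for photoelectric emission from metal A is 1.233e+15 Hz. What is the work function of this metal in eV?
5.10 eV

At the threshold frequency, photon energy equals work function:
φ = hf₀

Calculating:
φ = (6.626×10⁻³⁴ J·s)(1.233e+15 Hz)
φ = 5.10 eV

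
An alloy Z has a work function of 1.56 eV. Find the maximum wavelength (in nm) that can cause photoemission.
794.77 nm

The threshold wavelength is when the photon energy equals the work function:
hc/λ₀ = φ

Solving for λ₀:
λ₀ = hc/φ = (6.626×10⁻³⁴ J·s)(3×10⁸ m/s) / (1.56 eV × 1.602×10⁻¹⁹ J/eV)
λ₀ = 794.77 nm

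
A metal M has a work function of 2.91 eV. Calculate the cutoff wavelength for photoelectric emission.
426.06 nm

The threshold wavelength is when the photon energy equals the work function:
hc/λ₀ = φ

Solving for λ₀:
λ₀ = hc/φ = (6.626×10⁻³⁴ J·s)(3×10⁸ m/s) / (2.91 eV × 1.602×10⁻¹⁹ J/eV)
λ₀ = 426.06 nm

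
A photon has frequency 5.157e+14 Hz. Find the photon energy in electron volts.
2.1328 eV

Using E = hf:

E = hf = (6.626×10⁻³⁴ J·s)(5.157e+14 Hz)
E = 2.1328 eV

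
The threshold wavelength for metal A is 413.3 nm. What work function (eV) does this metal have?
3.00 eV

At the threshold wavelength, photon energy equals work function:
φ = hc/λ₀

Calculating:
φ = (6.626×10⁻³⁴ J·s)(3×10⁸ m/s) / (413.3×10⁻⁹ m)
φ = 3.00 eV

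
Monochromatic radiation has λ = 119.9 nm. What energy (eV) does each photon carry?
10.3406 eV

Using E = hf = hc/λ:

E = hc/λ = (6.626×10⁻³⁴ J·s)(3×10⁸ m/s) / (119.9×10⁻⁹ m)
E = 10.3406 eV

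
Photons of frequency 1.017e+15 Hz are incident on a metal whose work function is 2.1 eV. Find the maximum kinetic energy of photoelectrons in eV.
2.1060 eV

Using Einstein's photoelectric equation: KE_max = hf - φ

First, calculate the photon energy:
E_photon = hf = (6.626×10⁻³⁴ J·s)(1.017e+15 Hz)
E_photon = 4.2060 eV

Then, the maximum kinetic energy:
KE_max = E_photon - φ = 4.2060 eV - 2.1 eV = 2.1060 eV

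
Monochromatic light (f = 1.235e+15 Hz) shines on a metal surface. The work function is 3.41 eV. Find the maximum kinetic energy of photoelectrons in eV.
1.6975 eV

Using Einstein's photoelectric equation: KE_max = hf - φ

First, calculate the photon energy:
E_photon = hf = (6.626×10⁻³⁴ J·s)(1.235e+15 Hz)
E_photon = 5.1075 eV

Then, the maximum kinetic energy:
KE_max = E_photon - φ = 5.1075 eV - 3.41 eV = 1.6975 eV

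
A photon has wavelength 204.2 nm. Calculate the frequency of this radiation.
1.4681e+15 Hz

Using the wave equation: c = fλ

Solving for frequency:
f = c/λ = (3×10⁸ m/s) / (204.2×10⁻⁹ m)
f = 1.4681e+15 Hz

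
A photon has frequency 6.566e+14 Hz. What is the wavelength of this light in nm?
456.58 nm

Using the wave equation: c = fλ

Solving for wavelength:
λ = c/f = (3×10⁸ m/s) / (6.566e+14 Hz)
λ = 456.58 nm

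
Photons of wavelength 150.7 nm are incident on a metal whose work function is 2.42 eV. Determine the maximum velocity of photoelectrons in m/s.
1.4293e+06 m/s

First, find the maximum kinetic energy:
E_photon = hc/λ = 8.2272 eV
KE_max = E_photon - φ = 8.2272 - 2.42 = 5.8072 eV

Convert to Joules: KE_max = 5.8072 × 1.602×10⁻¹⁹ J = 9.3042e-19 J

Then use KE = ½mv² to find velocity:
v = √(2·KE/m) = √(2 × 9.3042e-19 J / 9.109e-31 kg)
v = 1.4293e+06 m/s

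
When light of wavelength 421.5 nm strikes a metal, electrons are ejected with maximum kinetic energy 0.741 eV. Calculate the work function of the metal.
2.20 eV

From Einstein's photoelectric equation: KE_max = hf - φ = hc/λ - φ

Rearranging for φ:
φ = hc/λ - KE_max

Calculate photon energy:
E_photon = hc/λ = 2.9415 eV

Therefore:
φ = 2.9415 - 0.741 = 2.20 eV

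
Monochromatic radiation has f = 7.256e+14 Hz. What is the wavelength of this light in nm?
413.16 nm

Using the wave equation: c = fλ

Solving for wavelength:
λ = c/f = (3×10⁸ m/s) / (7.256e+14 Hz)
λ = 413.16 nm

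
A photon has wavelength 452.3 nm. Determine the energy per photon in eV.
2.7412 eV

Using E = hf = hc/λ:

E = hc/λ = (6.626×10⁻³⁴ J·s)(3×10⁸ m/s) / (452.3×10⁻⁹ m)
E = 2.7412 eV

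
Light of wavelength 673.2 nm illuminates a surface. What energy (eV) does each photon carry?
1.8417 eV

Using E = hf = hc/λ:

E = hc/λ = (6.626×10⁻³⁴ J·s)(3×10⁸ m/s) / (673.2×10⁻⁹ m)
E = 1.8417 eV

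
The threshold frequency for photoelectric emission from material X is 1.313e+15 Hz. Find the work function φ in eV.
5.43 eV

At the threshold frequency, photon energy equals work function:
φ = hf₀

Calculating:
φ = (6.626×10⁻³⁴ J·s)(1.313e+15 Hz)
φ = 5.43 eV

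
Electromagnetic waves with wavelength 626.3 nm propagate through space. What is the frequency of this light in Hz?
4.7867e+14 Hz

Using the wave equation: c = fλ

Solving for frequency:
f = c/λ = (3×10⁸ m/s) / (626.3×10⁻⁹ m)
f = 4.7867e+14 Hz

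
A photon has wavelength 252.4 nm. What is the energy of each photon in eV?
4.9122 eV

Using E = hf = hc/λ:

E = hc/λ = (6.626×10⁻³⁴ J·s)(3×10⁸ m/s) / (252.4×10⁻⁹ m)
E = 4.9122 eV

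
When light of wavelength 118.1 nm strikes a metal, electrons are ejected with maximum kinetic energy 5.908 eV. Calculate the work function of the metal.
4.59 eV

From Einstein's photoelectric equation: KE_max = hf - φ = hc/λ - φ

Rearranging for φ:
φ = hc/λ - KE_max

Calculate photon energy:
E_photon = hc/λ = 10.4982 eV

Therefore:
φ = 10.4982 - 5.908 = 4.59 eV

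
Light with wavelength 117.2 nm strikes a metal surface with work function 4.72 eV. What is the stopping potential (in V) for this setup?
5.8589 V

The stopping potential V_s satisfies: eV_s = KE_max

First, find KE_max using Einstein's equation:
E_photon = hc/λ = 10.5789 eV
KE_max = E_photon - φ = 10.5789 - 4.72 = 5.8589 eV

Since eV_s = KE_max:
V_s = KE_max/e = 5.8589 V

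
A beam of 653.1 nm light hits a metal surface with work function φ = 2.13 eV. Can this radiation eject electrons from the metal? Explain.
No

For photoemission, the photon energy must exceed the work function.

Photon energy: E = hc/λ = 1.8984 eV
Work function: φ = 2.13 eV

Since E_photon (1.8984 eV) < φ (2.13 eV), photoemission will NOT occur.
The threshold wavelength is λ₀ = hc/φ = 582.1 nm.
Since 653.1 nm > 582.1 nm, the photons lack sufficient energy.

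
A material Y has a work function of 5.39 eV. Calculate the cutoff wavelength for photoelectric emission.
230.03 nm

The threshold wavelength is when the photon energy equals the work function:
hc/λ₀ = φ

Solving for λ₀:
λ₀ = hc/φ = (6.626×10⁻³⁴ J·s)(3×10⁸ m/s) / (5.39 eV × 1.602×10⁻¹⁹ J/eV)
λ₀ = 230.03 nm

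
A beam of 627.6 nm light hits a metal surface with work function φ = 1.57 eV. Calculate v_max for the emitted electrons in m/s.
3.7769e+05 m/s

First, find the maximum kinetic energy:
E_photon = hc/λ = 1.9755 eV
KE_max = E_photon - φ = 1.9755 - 1.57 = 0.4055 eV

Convert to Joules: KE_max = 0.4055 × 1.602×10⁻¹⁹ J = 6.4973e-20 J

Then use KE = ½mv² to find velocity:
v = √(2·KE/m) = √(2 × 6.4973e-20 J / 9.109e-31 kg)
v = 3.7769e+05 m/s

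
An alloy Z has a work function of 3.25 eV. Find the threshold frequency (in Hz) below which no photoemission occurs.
7.8585e+14 Hz

The threshold frequency is when the photon energy equals the work function:
hf₀ = φ

Solving for f₀:
f₀ = φ/h = (3.25 eV × 1.602×10⁻¹⁹ J/eV) / (6.626×10⁻³⁴ J·s)
f₀ = 7.8585e+14 Hz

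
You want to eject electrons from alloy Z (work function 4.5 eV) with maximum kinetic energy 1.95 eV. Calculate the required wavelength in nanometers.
192.22 nm

From Einstein's equation: KE_max = hc/λ - φ

Rearranging for λ:
hc/λ = KE_max + φ
λ = hc/(KE_max + φ)

Required photon energy:
E_photon = KE_max + φ = 1.95 + 4.5 = 6.45 eV

Required wavelength:
λ = hc/E_photon = (6.626×10⁻³⁴)(3×10⁸) / (6.45 × 1.602×10⁻¹⁹)
λ = 192.22 nm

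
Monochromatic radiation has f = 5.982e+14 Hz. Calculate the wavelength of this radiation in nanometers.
501.16 nm

Using the wave equation: c = fλ

Solving for wavelength:
λ = c/f = (3×10⁸ m/s) / (5.982e+14 Hz)
λ = 501.16 nm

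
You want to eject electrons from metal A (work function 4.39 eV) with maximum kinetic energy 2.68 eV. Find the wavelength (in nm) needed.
175.37 nm

From Einstein's equation: KE_max = hc/λ - φ

Rearranging for λ:
hc/λ = KE_max + φ
λ = hc/(KE_max + φ)

Required photon energy:
E_photon = KE_max + φ = 2.68 + 4.39 = 7.07 eV

Required wavelength:
λ = hc/E_photon = (6.626×10⁻³⁴)(3×10⁸) / (7.07 × 1.602×10⁻¹⁹)
λ = 175.37 nm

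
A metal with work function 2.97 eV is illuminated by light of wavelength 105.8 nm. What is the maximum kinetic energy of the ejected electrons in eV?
8.7487 eV

Using Einstein's photoelectric equation: KE_max = hf - φ = hc/λ - φ

First, calculate the photon energy:
E_photon = hc/λ = (6.626×10⁻³⁴ J·s)(3×10⁸ m/s) / (105.8×10⁻⁹ m)
E_photon = 11.7187 eV

Then, the maximum kinetic energy:
KE_max = E_photon - φ = 11.7187 eV - 2.97 eV = 8.7487 eV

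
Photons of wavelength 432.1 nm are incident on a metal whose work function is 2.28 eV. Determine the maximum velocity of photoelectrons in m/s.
4.5531e+05 m/s

First, find the maximum kinetic energy:
E_photon = hc/λ = 2.8693 eV
KE_max = E_photon - φ = 2.8693 - 2.28 = 0.5893 eV

Convert to Joules: KE_max = 0.5893 × 1.602×10⁻¹⁹ J = 9.4423e-20 J

Then use KE = ½mv² to find velocity:
v = √(2·KE/m) = √(2 × 9.4423e-20 J / 9.109e-31 kg)
v = 4.5531e+05 m/s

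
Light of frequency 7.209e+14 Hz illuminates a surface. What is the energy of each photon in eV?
2.9814 eV

Using E = hf:

E = hf = (6.626×10⁻³⁴ J·s)(7.209e+14 Hz)
E = 2.9814 eV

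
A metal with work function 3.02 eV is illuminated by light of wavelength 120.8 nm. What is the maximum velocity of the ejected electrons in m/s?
1.5963e+06 m/s

First, find the maximum kinetic energy:
E_photon = hc/λ = 10.2636 eV
KE_max = E_photon - φ = 10.2636 - 3.02 = 7.2436 eV

Convert to Joules: KE_max = 7.2436 × 1.602×10⁻¹⁹ J = 1.1606e-18 J

Then use KE = ½mv² to find velocity:
v = √(2·KE/m) = √(2 × 1.1606e-18 J / 9.109e-31 kg)
v = 1.5963e+06 m/s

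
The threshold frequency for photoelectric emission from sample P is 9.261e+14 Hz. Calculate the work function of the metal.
3.83 eV

At the threshold frequency, photon energy equals work function:
φ = hf₀

Calculating:
φ = (6.626×10⁻³⁴ J·s)(9.261e+14 Hz)
φ = 3.83 eV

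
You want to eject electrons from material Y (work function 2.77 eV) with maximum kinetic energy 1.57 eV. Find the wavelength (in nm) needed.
285.68 nm

From Einstein's equation: KE_max = hc/λ - φ

Rearranging for λ:
hc/λ = KE_max + φ
λ = hc/(KE_max + φ)

Required photon energy:
E_photon = KE_max + φ = 1.57 + 2.77 = 4.34 eV

Required wavelength:
λ = hc/E_photon = (6.626×10⁻³⁴)(3×10⁸) / (4.34 × 1.602×10⁻¹⁹)
λ = 285.68 nm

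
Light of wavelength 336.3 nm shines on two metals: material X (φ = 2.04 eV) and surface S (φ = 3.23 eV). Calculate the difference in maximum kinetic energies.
1.1900 eV

Using KE_max = hc/λ - φ for each metal:

Photon energy: E = hc/λ = 3.6867 eV

For material X (φ₁ = 2.04 eV):
KE₁ = E - φ₁ = 3.6867 - 2.04 = 1.6467 eV

For surface S (φ₂ = 3.23 eV):
KE₂ = E - φ₂ = 3.6867 - 3.23 = 0.4567 eV

Difference:
ΔKE = KE₁ - KE₂ = 1.6467 - 0.4567 = 1.1900 eV

Note: The difference equals the difference in work functions: 3.23 - 2.04 = 1.19 eV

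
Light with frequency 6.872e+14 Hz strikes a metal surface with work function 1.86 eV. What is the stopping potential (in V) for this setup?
0.9820 V

The stopping potential V_s satisfies: eV_s = KE_max

First, find KE_max using Einstein's equation:
E_photon = hf = (6.626×10⁻³⁴ J·s)(6.872e+14 Hz) = 2.8420 eV
KE_max = E_photon - φ = 2.8420 - 1.86 = 0.9820 eV

Since eV_s = KE_max:
V_s = KE_max/e = 0.9820 V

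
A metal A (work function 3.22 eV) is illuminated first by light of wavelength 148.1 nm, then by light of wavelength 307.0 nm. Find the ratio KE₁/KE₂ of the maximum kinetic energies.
6.2935

Using Einstein's equation: KE_max = hc/λ - φ

For λ₁ = 148.1 nm:
E₁ = hc/λ₁ = 8.3717 eV
KE₁ = E₁ - φ = 8.3717 - 3.22 = 5.1517 eV

For λ₂ = 307.0 nm:
E₂ = hc/λ₂ = 4.0386 eV
KE₂ = E₂ - φ = 4.0386 - 3.22 = 0.8186 eV

Ratio: KE₁/KE₂ = 5.1517/0.8186 = 6.2935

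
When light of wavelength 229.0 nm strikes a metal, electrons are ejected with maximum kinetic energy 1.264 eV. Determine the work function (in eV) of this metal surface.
4.15 eV

From Einstein's photoelectric equation: KE_max = hf - φ = hc/λ - φ

Rearranging for φ:
φ = hc/λ - KE_max

Calculate photon energy:
E_photon = hc/λ = 5.4142 eV

Therefore:
φ = 5.4142 - 1.264 = 4.15 eV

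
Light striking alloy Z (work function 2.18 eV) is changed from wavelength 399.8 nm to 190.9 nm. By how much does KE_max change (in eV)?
3.3936 eV

Using Einstein's equation: KE_max = hc/λ - φ

For λ₁ = 399.8 nm:
KE₁ = hc/λ₁ - φ = 3.1012 - 2.18 = 0.9212 eV

For λ₂ = 190.9 nm:
KE₂ = hc/λ₂ - φ = 6.4947 - 2.18 = 4.3147 eV

Change in KE:
ΔKE = KE₂ - KE₁ = 4.3147 - 0.9212 = 3.3936 eV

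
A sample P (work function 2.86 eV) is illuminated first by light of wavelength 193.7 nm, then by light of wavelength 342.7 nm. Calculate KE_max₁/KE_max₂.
4.6721

Using Einstein's equation: KE_max = hc/λ - φ

For λ₁ = 193.7 nm:
E₁ = hc/λ₁ = 6.4008 eV
KE₁ = E₁ - φ = 6.4008 - 2.86 = 3.5408 eV

For λ₂ = 342.7 nm:
E₂ = hc/λ₂ = 3.6179 eV
KE₂ = E₂ - φ = 3.6179 - 2.86 = 0.7579 eV

Ratio: KE₁/KE₂ = 3.5408/0.7579 = 4.6721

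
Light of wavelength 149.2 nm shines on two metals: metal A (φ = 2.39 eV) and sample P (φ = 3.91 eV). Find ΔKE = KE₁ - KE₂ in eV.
1.5200 eV

Using KE_max = hc/λ - φ for each metal:

Photon energy: E = hc/λ = 8.3099 eV

For metal A (φ₁ = 2.39 eV):
KE₁ = E - φ₁ = 8.3099 - 2.39 = 5.9199 eV

For sample P (φ₂ = 3.91 eV):
KE₂ = E - φ₂ = 8.3099 - 3.91 = 4.3999 eV

Difference:
ΔKE = KE₁ - KE₂ = 5.9199 - 4.3999 = 1.5200 eV

Note: The difference equals the difference in work functions: 3.91 - 2.39 = 1.52 eV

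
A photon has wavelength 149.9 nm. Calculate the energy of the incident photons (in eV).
8.2711 eV

Using E = hf = hc/λ:

E = hc/λ = (6.626×10⁻³⁴ J·s)(3×10⁸ m/s) / (149.9×10⁻⁹ m)
E = 8.2711 eV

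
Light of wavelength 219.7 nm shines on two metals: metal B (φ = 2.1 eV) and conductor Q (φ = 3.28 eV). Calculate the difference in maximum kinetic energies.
1.1800 eV

Using KE_max = hc/λ - φ for each metal:

Photon energy: E = hc/λ = 5.6433 eV

For metal B (φ₁ = 2.1 eV):
KE₁ = E - φ₁ = 5.6433 - 2.1 = 3.5433 eV

For conductor Q (φ₂ = 3.28 eV):
KE₂ = E - φ₂ = 5.6433 - 3.28 = 2.3633 eV

Difference:
ΔKE = KE₁ - KE₂ = 3.5433 - 2.3633 = 1.1800 eV

Note: The difference equals the difference in work functions: 3.28 - 2.1 = 1.18 eV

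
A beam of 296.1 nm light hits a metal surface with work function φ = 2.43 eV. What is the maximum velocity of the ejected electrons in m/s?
7.8622e+05 m/s

First, find the maximum kinetic energy:
E_photon = hc/λ = 4.1872 eV
KE_max = E_photon - φ = 4.1872 - 2.43 = 1.7572 eV

Convert to Joules: KE_max = 1.7572 × 1.602×10⁻¹⁹ J = 2.8154e-19 J

Then use KE = ½mv² to find velocity:
v = √(2·KE/m) = √(2 × 2.8154e-19 J / 9.109e-31 kg)
v = 7.8622e+05 m/s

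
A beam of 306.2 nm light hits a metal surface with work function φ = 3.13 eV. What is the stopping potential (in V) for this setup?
0.9191 V

The stopping potential V_s satisfies: eV_s = KE_max

First, find KE_max using Einstein's equation:
E_photon = hc/λ = 4.0491 eV
KE_max = E_photon - φ = 4.0491 - 3.13 = 0.9191 eV

Since eV_s = KE_max:
V_s = KE_max/e = 0.9191 V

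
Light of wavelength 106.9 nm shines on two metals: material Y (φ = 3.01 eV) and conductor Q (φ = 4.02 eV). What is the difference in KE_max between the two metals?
1.0100 eV

Using KE_max = hc/λ - φ for each metal:

Photon energy: E = hc/λ = 11.5981 eV

For material Y (φ₁ = 3.01 eV):
KE₁ = E - φ₁ = 11.5981 - 3.01 = 8.5881 eV

For conductor Q (φ₂ = 4.02 eV):
KE₂ = E - φ₂ = 11.5981 - 4.02 = 7.5781 eV

Difference:
ΔKE = KE₁ - KE₂ = 8.5881 - 7.5781 = 1.0100 eV

Note: The difference equals the difference in work functions: 4.02 - 3.01 = 1.01 eV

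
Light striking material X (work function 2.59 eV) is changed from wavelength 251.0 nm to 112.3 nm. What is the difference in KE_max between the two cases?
6.1008 eV

Using Einstein's equation: KE_max = hc/λ - φ

For λ₁ = 251.0 nm:
KE₁ = hc/λ₁ - φ = 4.9396 - 2.59 = 2.3496 eV

For λ₂ = 112.3 nm:
KE₂ = hc/λ₂ - φ = 11.0404 - 2.59 = 8.4504 eV

Change in KE:
ΔKE = KE₂ - KE₁ = 8.4504 - 2.3496 = 6.1008 eV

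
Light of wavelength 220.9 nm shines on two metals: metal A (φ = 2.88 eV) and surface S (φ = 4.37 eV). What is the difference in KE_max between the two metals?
1.4900 eV

Using KE_max = hc/λ - φ for each metal:

Photon energy: E = hc/λ = 5.6127 eV

For metal A (φ₁ = 2.88 eV):
KE₁ = E - φ₁ = 5.6127 - 2.88 = 2.7327 eV

For surface S (φ₂ = 4.37 eV):
KE₂ = E - φ₂ = 5.6127 - 4.37 = 1.2427 eV

Difference:
ΔKE = KE₁ - KE₂ = 2.7327 - 1.2427 = 1.4900 eV

Note: The difference equals the difference in work functions: 4.37 - 2.88 = 1.49 eV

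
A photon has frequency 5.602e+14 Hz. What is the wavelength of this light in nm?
535.15 nm

Using the wave equation: c = fλ

Solving for wavelength:
λ = c/f = (3×10⁸ m/s) / (5.602e+14 Hz)
λ = 535.15 nm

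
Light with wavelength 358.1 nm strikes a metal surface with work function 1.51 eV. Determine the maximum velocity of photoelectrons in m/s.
8.2870e+05 m/s

First, find the maximum kinetic energy:
E_photon = hc/λ = 3.4623 eV
KE_max = E_photon - φ = 3.4623 - 1.51 = 1.9523 eV

Convert to Joules: KE_max = 1.9523 × 1.602×10⁻¹⁹ J = 3.1279e-19 J

Then use KE = ½mv² to find velocity:
v = √(2·KE/m) = √(2 × 3.1279e-19 J / 9.109e-31 kg)
v = 8.2870e+05 m/s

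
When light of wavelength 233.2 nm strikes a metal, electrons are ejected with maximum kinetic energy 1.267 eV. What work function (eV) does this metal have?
4.05 eV

From Einstein's photoelectric equation: KE_max = hf - φ = hc/λ - φ

Rearranging for φ:
φ = hc/λ - KE_max

Calculate photon energy:
E_photon = hc/λ = 5.3166 eV

Therefore:
φ = 5.3166 - 1.267 = 4.05 eV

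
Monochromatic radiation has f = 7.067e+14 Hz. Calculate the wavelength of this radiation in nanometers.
424.21 nm

Using the wave equation: c = fλ

Solving for wavelength:
λ = c/f = (3×10⁸ m/s) / (7.067e+14 Hz)
λ = 424.21 nm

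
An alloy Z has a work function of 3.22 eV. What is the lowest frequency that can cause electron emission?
7.7859e+14 Hz

The threshold frequency is when the photon energy equals the work function:
hf₀ = φ

Solving for f₀:
f₀ = φ/h = (3.22 eV × 1.602×10⁻¹⁹ J/eV) / (6.626×10⁻³⁴ J·s)
f₀ = 7.7859e+14 Hz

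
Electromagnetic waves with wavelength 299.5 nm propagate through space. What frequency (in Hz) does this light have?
1.0010e+15 Hz

Using the wave equation: c = fλ

Solving for frequency:
f = c/λ = (3×10⁸ m/s) / (299.5×10⁻⁹ m)
f = 1.0010e+15 Hz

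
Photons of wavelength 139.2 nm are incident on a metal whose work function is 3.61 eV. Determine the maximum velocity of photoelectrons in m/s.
1.3650e+06 m/s

First, find the maximum kinetic energy:
E_photon = hc/λ = 8.9069 eV
KE_max = E_photon - φ = 8.9069 - 3.61 = 5.2969 eV

Convert to Joules: KE_max = 5.2969 × 1.602×10⁻¹⁹ J = 8.4866e-19 J

Then use KE = ½mv² to find velocity:
v = √(2·KE/m) = √(2 × 8.4866e-19 J / 9.109e-31 kg)
v = 1.3650e+06 m/s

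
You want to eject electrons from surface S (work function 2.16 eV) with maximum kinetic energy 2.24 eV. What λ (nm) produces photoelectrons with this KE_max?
281.78 nm

From Einstein's equation: KE_max = hc/λ - φ

Rearranging for λ:
hc/λ = KE_max + φ
λ = hc/(KE_max + φ)

Required photon energy:
E_photon = KE_max + φ = 2.24 + 2.16 = 4.40 eV

Required wavelength:
λ = hc/E_photon = (6.626×10⁻³⁴)(3×10⁸) / (4.40 × 1.602×10⁻¹⁹)
λ = 281.78 nm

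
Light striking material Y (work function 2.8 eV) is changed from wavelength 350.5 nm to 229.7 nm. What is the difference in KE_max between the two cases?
1.8603 eV

Using Einstein's equation: KE_max = hc/λ - φ

For λ₁ = 350.5 nm:
KE₁ = hc/λ₁ - φ = 3.5374 - 2.8 = 0.7374 eV

For λ₂ = 229.7 nm:
KE₂ = hc/λ₂ - φ = 5.3977 - 2.8 = 2.5977 eV

Change in KE:
ΔKE = KE₂ - KE₁ = 2.5977 - 0.7374 = 1.8603 eV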